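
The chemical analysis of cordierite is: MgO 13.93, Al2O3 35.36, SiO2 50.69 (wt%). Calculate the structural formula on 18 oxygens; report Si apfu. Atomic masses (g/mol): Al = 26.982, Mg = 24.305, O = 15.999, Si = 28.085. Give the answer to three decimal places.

13.93 wt% MgO ÷ 40.304 g/mol = 0.34562 mol, giving 0.34562 Mg and 0.34562 O.
35.36 wt% Al2O3 ÷ 101.961 g/mol = 0.34680 mol, giving 0.69360 Al and 1.04040 O.
50.69 wt% SiO2 ÷ 60.083 g/mol = 0.84367 mol, giving 0.84367 Si and 1.68734 O.
Oxygen sums to 3.07336; scaling by 18/3.07336 = 5.85678 puts the formula on 18 O.
Si: 0.84367 × 5.85678 = 4.941 atoms per formula unit.

4.941 Si apfu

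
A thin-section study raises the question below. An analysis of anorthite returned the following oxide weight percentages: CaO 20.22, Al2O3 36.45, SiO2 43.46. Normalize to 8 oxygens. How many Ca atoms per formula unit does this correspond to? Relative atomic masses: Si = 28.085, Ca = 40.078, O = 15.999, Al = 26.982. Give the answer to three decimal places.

CaO: 20.22/56.077 = 0.36058 mol → 0.36058 mol Ca, 0.36058 mol O.
Al2O3: 36.45/101.961 = 0.35749 mol → 0.71498 mol Al, 1.07247 mol O.
SiO2: 43.46/60.083 = 0.72333 mol → 0.72333 mol Si, 1.44666 mol O.
Total oxygen = 2.87971 mol. Normalization factor = 8/2.87971 = 2.77806.
Ca per 8 O = 0.36058 × 2.77806 = 1.002.

1.002 Ca apfu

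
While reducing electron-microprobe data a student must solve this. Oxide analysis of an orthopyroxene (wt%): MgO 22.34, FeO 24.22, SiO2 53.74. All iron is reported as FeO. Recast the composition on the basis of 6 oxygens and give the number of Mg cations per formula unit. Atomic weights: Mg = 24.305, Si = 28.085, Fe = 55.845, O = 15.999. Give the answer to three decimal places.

MgO (M=40.304): mol = 0.55429; Mg = 0.55429, O = 0.55429.
FeO (M=71.844): mol = 0.33712; Fe = 0.33712, O = 0.33712.
SiO2 (M=60.083): mol = 0.89443; Si = 0.89443, O = 1.78886.
ΣO = 2.68027; factor = 6/ΣO = 2.23858.
Mg apfu = 0.55429 × 2.23858 = 1.241.

1.241 Mg apfu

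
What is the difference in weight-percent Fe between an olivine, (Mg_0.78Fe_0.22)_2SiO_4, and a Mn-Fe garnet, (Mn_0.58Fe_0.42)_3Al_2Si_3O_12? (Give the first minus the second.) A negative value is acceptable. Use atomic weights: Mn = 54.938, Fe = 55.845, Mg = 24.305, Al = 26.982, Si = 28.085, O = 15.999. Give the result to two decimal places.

First mineral: 24.572 g Fe in 154.569 g formula = 15.90 wt% Fe.
Second mineral: 70.365 g Fe in 496.164 g formula = 14.18 wt% Fe.
15.90% − 14.18% gives a difference of 1.72 percentage points.

1.72 percentage points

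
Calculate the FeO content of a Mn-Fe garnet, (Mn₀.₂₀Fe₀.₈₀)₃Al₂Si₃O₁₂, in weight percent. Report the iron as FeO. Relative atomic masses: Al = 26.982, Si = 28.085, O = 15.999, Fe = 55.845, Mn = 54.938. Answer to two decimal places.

34.68 wt%

M((Mn₀.₂₀Fe₀.₈₀)₃Al₂Si₃O₁₂) = 497.198 g/mol; M(FeO) = 71.844 g/mol.
Moles FeO per formula unit = 2.40 Fe ÷ 1 = 2.4000.
FeO fraction = (2.4000 × 71.844) / 497.198 = 172.426/497.198 = 0.3468.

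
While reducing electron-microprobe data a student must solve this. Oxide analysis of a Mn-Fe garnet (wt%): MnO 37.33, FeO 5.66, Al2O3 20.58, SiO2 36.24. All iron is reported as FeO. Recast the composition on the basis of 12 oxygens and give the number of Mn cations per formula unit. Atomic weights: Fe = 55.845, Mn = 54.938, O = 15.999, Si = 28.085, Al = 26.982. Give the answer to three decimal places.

2.613 Mn apfu

MnO (M=70.937): mol = 0.52624; Mn = 0.52624, O = 0.52624.
FeO (M=71.844): mol = 0.07878; Fe = 0.07878, O = 0.07878.
Al2O3 (M=101.961): mol = 0.20184; Al = 0.40368, O = 0.60552.
SiO2 (M=60.083): mol = 0.60317; Si = 0.60317, O = 1.20634.
ΣO = 2.41688; factor = 12/ΣO = 4.96508.
Mn apfu = 0.52624 × 4.96508 = 2.613.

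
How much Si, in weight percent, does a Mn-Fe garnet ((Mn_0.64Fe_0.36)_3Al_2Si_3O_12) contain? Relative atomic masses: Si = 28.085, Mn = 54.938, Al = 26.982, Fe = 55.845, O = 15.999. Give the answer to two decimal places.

Molar mass of (Mn_0.64Fe_0.36)_3Al_2Si_3O_12: 1.92·54.938 + 1.08·55.845 + 2·26.982 + 3·28.085 + 12·15.999 = 496.001 g/mol.
Mass of Si per formula unit: 3 × 28.085 = 84.255 g.
Weight fraction Si = 84.255 / 496.001 = 0.1699.

16.99 weight percent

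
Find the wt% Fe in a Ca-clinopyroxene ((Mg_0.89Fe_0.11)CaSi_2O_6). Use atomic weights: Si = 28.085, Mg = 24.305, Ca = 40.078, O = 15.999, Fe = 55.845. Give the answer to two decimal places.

M((Mg_0.89Fe_0.11)CaSi_2O_6) = 220.016 g/mol.
Fe contributes 0.11 × 55.845 = 6.143 g per mole.
6.143/220.016 = 0.0279 → 2.79%.

2.79 wt%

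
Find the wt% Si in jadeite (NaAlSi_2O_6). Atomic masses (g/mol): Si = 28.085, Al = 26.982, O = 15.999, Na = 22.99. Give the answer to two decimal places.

27.79 mass %

M(NaAlSi_2O_6) = 202.136 g/mol.
Si contributes 2 × 28.085 = 56.170 g per mole.
56.170/202.136 = 0.2779 → 27.79%.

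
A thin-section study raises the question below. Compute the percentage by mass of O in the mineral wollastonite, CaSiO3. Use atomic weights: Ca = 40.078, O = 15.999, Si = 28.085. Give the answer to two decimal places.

41.32 mass %

Molar mass of CaSiO3: 1·40.078 + 1·28.085 + 3·15.999 = 116.160 g/mol.
Mass of O per formula unit: 3 × 15.999 = 47.997 g.
Weight fraction O = 47.997 / 116.160 = 0.4132.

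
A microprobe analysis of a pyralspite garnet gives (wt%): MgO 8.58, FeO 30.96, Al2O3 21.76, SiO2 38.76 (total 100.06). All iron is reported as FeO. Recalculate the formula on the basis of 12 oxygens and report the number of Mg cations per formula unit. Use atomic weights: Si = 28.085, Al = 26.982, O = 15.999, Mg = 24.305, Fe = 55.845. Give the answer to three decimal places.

8.58 wt% MgO ÷ 40.304 g/mol = 0.21288 mol, giving 0.21288 Mg and 0.21288 O.
30.96 wt% FeO ÷ 71.844 g/mol = 0.43093 mol, giving 0.43093 Fe and 0.43093 O.
21.76 wt% Al2O3 ÷ 101.961 g/mol = 0.21341 mol, giving 0.42682 Al and 0.64023 O.
38.76 wt% SiO2 ÷ 60.083 g/mol = 0.64511 mol, giving 0.64511 Si and 1.29022 O.
Oxygen sums to 2.57426; scaling by 12/2.57426 = 4.66153 puts the formula on 12 O.
Mg: 0.21288 × 4.66153 = 0.992 atoms per formula unit.

0.992 Mg apfu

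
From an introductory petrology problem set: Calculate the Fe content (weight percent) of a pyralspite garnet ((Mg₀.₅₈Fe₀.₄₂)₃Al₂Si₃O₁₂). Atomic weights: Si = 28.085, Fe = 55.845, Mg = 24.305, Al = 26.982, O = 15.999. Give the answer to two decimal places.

M((Mg₀.₅₈Fe₀.₄₂)₃Al₂Si₃O₁₂) = 442.862 g/mol.
Fe contributes 1.26 × 55.845 = 70.365 g per mole.
70.365/442.862 = 0.1589 → 15.89%.

15.89 weight percent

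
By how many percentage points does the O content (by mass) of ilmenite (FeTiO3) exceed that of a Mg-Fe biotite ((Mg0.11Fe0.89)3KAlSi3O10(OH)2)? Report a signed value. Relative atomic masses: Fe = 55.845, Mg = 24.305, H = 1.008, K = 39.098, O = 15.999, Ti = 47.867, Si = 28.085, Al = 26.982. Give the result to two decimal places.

First mineral: 47.997 g O in 151.709 g formula = 31.64 wt% O.
Second mineral: 191.988 g O in 501.466 g formula = 38.29 wt% O.
31.64% − 38.29% gives a difference of -6.65 percentage points.

-6.65 percentage points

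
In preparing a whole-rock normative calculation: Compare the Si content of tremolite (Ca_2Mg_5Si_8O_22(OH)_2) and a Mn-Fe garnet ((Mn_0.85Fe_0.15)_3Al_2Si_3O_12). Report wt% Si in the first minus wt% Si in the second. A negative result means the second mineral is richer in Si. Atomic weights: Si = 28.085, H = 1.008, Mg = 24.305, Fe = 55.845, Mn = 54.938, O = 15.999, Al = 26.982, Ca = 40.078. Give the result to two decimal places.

10.65 percentage points

First mineral: 224.680 g Si in 812.353 g formula = 27.66 wt% Si.
Second mineral: 84.255 g Si in 495.429 g formula = 17.01 wt% Si.
27.66% − 17.01% gives a difference of 10.65 percentage points.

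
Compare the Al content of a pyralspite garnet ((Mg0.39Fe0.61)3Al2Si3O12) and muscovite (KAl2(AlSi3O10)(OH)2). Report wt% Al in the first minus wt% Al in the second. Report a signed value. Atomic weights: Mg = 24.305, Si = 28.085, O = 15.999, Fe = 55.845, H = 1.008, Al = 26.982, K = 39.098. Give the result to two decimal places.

First mineral: 53.964 g Al in 460.840 g formula = 11.71 wt% Al.
Second mineral: 80.946 g Al in 398.303 g formula = 20.32 wt% Al.
11.71% − 20.32% gives a difference of -8.61 percentage points.

-8.61 percentage points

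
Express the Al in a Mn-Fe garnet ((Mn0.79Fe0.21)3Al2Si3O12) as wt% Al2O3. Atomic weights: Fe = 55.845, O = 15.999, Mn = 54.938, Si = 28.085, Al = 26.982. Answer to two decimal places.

20.57 wt%

Formula mass = 495.592 g/mol.
2 Al → 1.0000 mol Al2O3 per formula unit; M(Al2O3) = 101.961, so Al2O3 mass = 101.961 g.
101.961/495.592 × 100 = 20.57 wt%.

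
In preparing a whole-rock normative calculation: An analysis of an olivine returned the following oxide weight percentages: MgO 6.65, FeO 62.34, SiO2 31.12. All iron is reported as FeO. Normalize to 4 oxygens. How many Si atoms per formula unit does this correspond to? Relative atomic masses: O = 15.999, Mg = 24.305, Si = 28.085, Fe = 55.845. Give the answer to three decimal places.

1.002 Si apfu

MgO: 6.65/40.304 = 0.16500 mol → 0.16500 mol Mg, 0.16500 mol O.
FeO: 62.34/71.844 = 0.86771 mol → 0.86771 mol Fe, 0.86771 mol O.
SiO2: 31.12/60.083 = 0.51795 mol → 0.51795 mol Si, 1.03590 mol O.
Total oxygen = 2.06861 mol. Normalization factor = 4/2.06861 = 1.93367.
Si per 4 O = 0.51795 × 1.93367 = 1.002.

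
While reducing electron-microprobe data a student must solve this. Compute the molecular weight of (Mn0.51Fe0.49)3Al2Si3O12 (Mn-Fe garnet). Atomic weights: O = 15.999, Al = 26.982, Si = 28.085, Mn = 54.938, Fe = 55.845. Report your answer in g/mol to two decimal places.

The formula mass is the sum 1.53·54.938 + 1.47·55.845 + 2·26.982 + 3·28.085 + 12·15.999.

496.35 g/mol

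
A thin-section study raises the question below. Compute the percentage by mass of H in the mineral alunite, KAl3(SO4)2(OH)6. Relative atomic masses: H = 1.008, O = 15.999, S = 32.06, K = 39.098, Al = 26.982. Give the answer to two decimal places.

Molar mass of KAl3(SO4)2(OH)6: 1×39.098 + 3×26.982 + 2×32.06 + 14×15.999 + 6×1.008 = 414.198 g/mol.
Mass of H per formula unit: 6 × 1.008 = 6.048 g.
Weight fraction H = 6.048 / 414.198 = 0.0146.

1.46 weight percent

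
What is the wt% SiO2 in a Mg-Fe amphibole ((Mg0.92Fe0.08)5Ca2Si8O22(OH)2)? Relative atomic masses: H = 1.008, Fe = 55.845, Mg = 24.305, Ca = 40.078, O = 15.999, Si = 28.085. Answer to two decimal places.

58.26 wt%

Formula mass = 824.969 g/mol.
8 Si → 8.0000 mol SiO2 per formula unit; M(SiO2) = 60.083, so SiO2 mass = 480.664 g.
480.664/824.969 × 100 = 58.26 wt%.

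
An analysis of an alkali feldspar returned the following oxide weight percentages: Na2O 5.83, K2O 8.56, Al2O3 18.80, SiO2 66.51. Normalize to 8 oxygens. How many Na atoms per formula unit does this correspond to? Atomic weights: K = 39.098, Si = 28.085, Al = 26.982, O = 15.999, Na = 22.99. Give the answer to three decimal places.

5.83 wt% Na2O ÷ 61.979 g/mol = 0.09406 mol, giving 0.18812 Na and 0.09406 O.
8.56 wt% K2O ÷ 94.195 g/mol = 0.09088 mol, giving 0.18176 K and 0.09088 O.
18.80 wt% Al2O3 ÷ 101.961 g/mol = 0.18438 mol, giving 0.36876 Al and 0.55314 O.
66.51 wt% SiO2 ÷ 60.083 g/mol = 1.10697 mol, giving 1.10697 Si and 2.21394 O.
Oxygen sums to 2.95202; scaling by 8/2.95202 = 2.71001 puts the formula on 8 O.
Na: 0.18812 × 2.71001 = 0.510 atoms per formula unit.

0.510 Na apfu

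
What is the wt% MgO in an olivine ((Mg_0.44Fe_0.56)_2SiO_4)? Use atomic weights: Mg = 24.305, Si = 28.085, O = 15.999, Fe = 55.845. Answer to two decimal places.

20.15 wt%

Molar mass of (Mg_0.44Fe_0.56)_2SiO_4 = 0.88·24.305 + 1.12·55.845 + 1·28.085 + 4·15.999 = 176.016 g/mol.
Each formula unit contains 0.88 Mg, equivalent to 0.88/1 = 0.8800 mol MgO.
M(MgO) = 1×24.305 + 1×15.999 = 40.304 g/mol.
Mass of MgO per formula unit = 0.8800 × 40.304 = 35.468 g.
MgO wt% = 35.468 / 176.016 × 100 = 20.15%.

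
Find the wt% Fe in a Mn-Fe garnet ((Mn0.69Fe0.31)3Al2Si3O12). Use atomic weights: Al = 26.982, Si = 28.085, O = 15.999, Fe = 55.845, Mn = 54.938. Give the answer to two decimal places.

10.47 wt%

M((Mn0.69Fe0.31)3Al2Si3O12) = 495.865 g/mol.
Fe contributes 0.93 × 55.845 = 51.936 g per mole.
51.936/495.865 = 0.1047 → 10.47%.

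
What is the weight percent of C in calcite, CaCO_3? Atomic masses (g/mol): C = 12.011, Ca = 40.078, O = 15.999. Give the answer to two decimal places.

12.00 wt%

M(CaCO_3) = 100.086 g/mol.
C contributes 1 × 12.011 = 12.011 g per mole.
12.011/100.086 = 0.1200 → 12.00%.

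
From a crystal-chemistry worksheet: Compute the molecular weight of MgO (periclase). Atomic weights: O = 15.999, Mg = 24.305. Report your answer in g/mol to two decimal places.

40.30 g/mol

Mg: 1 × 24.305 = 24.3050
O: 1 × 15.999 = 15.9990
Summing the contributions gives the formula mass.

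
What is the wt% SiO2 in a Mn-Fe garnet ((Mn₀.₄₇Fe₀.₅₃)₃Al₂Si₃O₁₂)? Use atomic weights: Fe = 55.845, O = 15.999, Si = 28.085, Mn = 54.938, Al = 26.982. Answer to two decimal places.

36.31 wt%

M((Mn₀.₄₇Fe₀.₅₃)₃Al₂Si₃O₁₂) = 496.463 g/mol; M(SiO2) = 60.083 g/mol.
Moles SiO2 per formula unit = 3 Si ÷ 1 = 3.0000.
SiO2 fraction = (3.0000 × 60.083) / 496.463 = 180.249/496.463 = 0.3631.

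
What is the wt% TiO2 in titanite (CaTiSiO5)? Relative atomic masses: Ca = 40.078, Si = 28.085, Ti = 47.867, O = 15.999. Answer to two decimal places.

M(CaTiSiO5) = 196.025 g/mol; M(TiO2) = 79.865 g/mol.
Moles TiO2 per formula unit = 1 Ti ÷ 1 = 1.0000.
TiO2 fraction = (1.0000 × 79.865) / 196.025 = 79.865/196.025 = 0.4074.

40.74 wt%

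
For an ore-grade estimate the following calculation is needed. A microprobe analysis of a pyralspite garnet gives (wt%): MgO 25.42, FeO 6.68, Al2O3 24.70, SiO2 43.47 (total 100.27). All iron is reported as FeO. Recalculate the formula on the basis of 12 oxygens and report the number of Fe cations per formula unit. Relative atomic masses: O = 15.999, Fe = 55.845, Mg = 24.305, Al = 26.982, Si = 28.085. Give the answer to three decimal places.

25.42 wt% MgO ÷ 40.304 g/mol = 0.63071 mol, giving 0.63071 Mg and 0.63071 O.
6.68 wt% FeO ÷ 71.844 g/mol = 0.09298 mol, giving 0.09298 Fe and 0.09298 O.
24.70 wt% Al2O3 ÷ 101.961 g/mol = 0.24225 mol, giving 0.48450 Al and 0.72675 O.
43.47 wt% SiO2 ÷ 60.083 g/mol = 0.72350 mol, giving 0.72350 Si and 1.44700 O.
Oxygen sums to 2.89744; scaling by 12/2.89744 = 4.14159 puts the formula on 12 O.
Fe: 0.09298 × 4.14159 = 0.385 atoms per formula unit.

0.385 Fe apfu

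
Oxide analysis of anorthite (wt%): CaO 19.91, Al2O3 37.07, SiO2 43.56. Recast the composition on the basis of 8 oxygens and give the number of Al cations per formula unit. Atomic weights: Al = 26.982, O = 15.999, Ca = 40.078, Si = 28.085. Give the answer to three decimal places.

CaO (M=56.077): mol = 0.35505; Ca = 0.35505, O = 0.35505.
Al2O3 (M=101.961): mol = 0.36357; Al = 0.72714, O = 1.09071.
SiO2 (M=60.083): mol = 0.72500; Si = 0.72500, O = 1.45000.
ΣO = 2.89576; factor = 8/ΣO = 2.76266.
Al apfu = 0.72714 × 2.76266 = 2.009.

2.009 Al apfu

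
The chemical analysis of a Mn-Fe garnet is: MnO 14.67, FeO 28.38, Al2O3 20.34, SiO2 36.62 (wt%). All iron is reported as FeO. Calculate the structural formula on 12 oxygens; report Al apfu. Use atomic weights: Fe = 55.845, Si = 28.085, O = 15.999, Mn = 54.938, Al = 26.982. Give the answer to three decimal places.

1.979 Al apfu

MnO (M=70.937): mol = 0.20680; Mn = 0.20680, O = 0.20680.
FeO (M=71.844): mol = 0.39502; Fe = 0.39502, O = 0.39502.
Al2O3 (M=101.961): mol = 0.19949; Al = 0.39898, O = 0.59847.
SiO2 (M=60.083): mol = 0.60949; Si = 0.60949, O = 1.21898.
ΣO = 2.41927; factor = 12/ΣO = 4.96017.
Al apfu = 0.39898 × 4.96017 = 1.979.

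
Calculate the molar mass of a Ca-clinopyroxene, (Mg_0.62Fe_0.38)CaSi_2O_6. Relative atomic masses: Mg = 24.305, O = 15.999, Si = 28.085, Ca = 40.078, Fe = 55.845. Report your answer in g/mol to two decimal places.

228.53 g/mol

Mg: 0.62 × 24.305 = 15.0691
Fe: 0.38 × 55.845 = 21.2211
Ca: 1 × 40.078 = 40.0780
Si: 2 × 28.085 = 56.1700
O: 6 × 15.999 = 95.9940
Summing the contributions gives the formula mass.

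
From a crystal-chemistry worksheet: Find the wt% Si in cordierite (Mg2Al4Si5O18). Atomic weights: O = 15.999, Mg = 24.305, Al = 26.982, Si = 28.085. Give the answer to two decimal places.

24.01 wt%

Molar mass of Mg2Al4Si5O18: 2·24.305 + 4·26.982 + 5·28.085 + 18·15.999 = 584.945 g/mol.
Mass of Si per formula unit: 5 × 28.085 = 140.425 g.
Weight fraction Si = 140.425 / 584.945 = 0.2401.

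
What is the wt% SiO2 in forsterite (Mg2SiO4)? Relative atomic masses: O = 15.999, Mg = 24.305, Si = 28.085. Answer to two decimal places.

M(Mg2SiO4) = 140.691 g/mol; M(SiO2) = 60.083 g/mol.
Moles SiO2 per formula unit = 1 Si ÷ 1 = 1.0000.
SiO2 fraction = (1.0000 × 60.083) / 140.691 = 60.083/140.691 = 0.4271.

42.71 wt%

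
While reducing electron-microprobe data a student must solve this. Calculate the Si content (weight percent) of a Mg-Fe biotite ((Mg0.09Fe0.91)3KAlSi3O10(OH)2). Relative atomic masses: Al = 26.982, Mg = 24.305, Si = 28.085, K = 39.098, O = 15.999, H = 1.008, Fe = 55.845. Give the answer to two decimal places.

16.74 weight percent

Formula mass = 0.27·24.305 + 2.73·55.845 + 1·39.098 + 1·26.982 + 3·28.085 + 12·15.999 + 2·1.008 = 503.358 g/mol, of which 84.255 g is Si.
So Si makes up 84.255/503.358 = 0.1674 of the mass, i.e. 16.74%.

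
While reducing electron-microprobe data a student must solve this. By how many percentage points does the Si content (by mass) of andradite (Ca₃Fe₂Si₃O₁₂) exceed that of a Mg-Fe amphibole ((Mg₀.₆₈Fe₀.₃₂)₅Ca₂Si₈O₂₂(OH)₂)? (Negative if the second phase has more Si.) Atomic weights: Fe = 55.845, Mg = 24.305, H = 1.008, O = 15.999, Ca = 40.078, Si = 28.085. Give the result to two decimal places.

-9.46 percentage points

Si in Ca₃Fe₂Si₃O₁₂: molar mass 508.167 g/mol; 3×28.085 = 84.255 g → 16.58 wt%.
Si in (Mg₀.₆₈Fe₀.₃₂)₅Ca₂Si₈O₂₂(OH)₂: molar mass 862.817 g/mol; 8×28.085 = 224.680 g → 26.04 wt%.
Difference = 16.58 − 26.04 = -9.46 percentage points.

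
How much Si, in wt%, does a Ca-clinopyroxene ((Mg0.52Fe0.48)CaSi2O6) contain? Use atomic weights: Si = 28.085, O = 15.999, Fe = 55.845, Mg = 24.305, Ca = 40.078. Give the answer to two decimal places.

24.24 wt%

Molar mass of (Mg0.52Fe0.48)CaSi2O6: 0.52×24.305 + 0.48×55.845 + 1×40.078 + 2×28.085 + 6×15.999 = 231.686 g/mol.
Mass of Si per formula unit: 2 × 28.085 = 56.170 g.
Weight fraction Si = 56.170 / 231.686 = 0.2424.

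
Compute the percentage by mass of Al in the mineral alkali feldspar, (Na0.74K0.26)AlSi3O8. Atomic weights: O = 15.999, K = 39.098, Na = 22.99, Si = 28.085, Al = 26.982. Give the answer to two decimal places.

10.13 mass %

Formula mass = 0.74*22.99 + 0.26*39.098 + 1*26.982 + 3*28.085 + 8*15.999 = 266.407 g/mol, of which 26.982 g is Al.
So Al makes up 26.982/266.407 = 0.1013 of the mass, i.e. 10.13%.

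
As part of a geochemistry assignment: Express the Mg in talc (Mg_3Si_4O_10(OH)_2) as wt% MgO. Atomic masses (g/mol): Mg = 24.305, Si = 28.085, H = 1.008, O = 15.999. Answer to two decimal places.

Formula mass = 379.259 g/mol.
3 Mg → 3.0000 mol MgO per formula unit; M(MgO) = 40.304, so MgO mass = 120.912 g.
120.912/379.259 × 100 = 31.88 wt%.

31.88 wt%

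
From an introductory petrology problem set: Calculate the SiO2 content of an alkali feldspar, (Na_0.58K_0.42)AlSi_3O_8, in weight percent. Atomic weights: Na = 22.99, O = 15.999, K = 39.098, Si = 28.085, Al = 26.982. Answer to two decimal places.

Formula mass = 268.984 g/mol.
3 Si → 3.0000 mol SiO2 per formula unit; M(SiO2) = 60.083, so SiO2 mass = 180.249 g.
180.249/268.984 × 100 = 67.01 wt%.

67.01 wt%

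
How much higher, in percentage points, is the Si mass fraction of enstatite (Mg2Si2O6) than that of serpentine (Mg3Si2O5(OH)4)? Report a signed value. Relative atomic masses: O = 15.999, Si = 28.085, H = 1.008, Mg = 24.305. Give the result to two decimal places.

First mineral: 56.170 g Si in 200.774 g formula = 27.98 wt% Si.
Second mineral: 56.170 g Si in 277.108 g formula = 20.27 wt% Si.
27.98% − 20.27% gives a difference of 7.71 percentage points.

7.71 percentage points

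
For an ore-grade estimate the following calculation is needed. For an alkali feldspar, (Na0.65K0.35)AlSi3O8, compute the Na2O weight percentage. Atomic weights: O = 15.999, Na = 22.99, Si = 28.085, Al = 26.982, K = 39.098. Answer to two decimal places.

7.52 wt%

Formula mass = 267.857 g/mol.
0.65 Na → 0.3250 mol Na2O per formula unit; M(Na2O) = 61.979, so Na2O mass = 20.143 g.
20.143/267.857 × 100 = 7.52 wt%.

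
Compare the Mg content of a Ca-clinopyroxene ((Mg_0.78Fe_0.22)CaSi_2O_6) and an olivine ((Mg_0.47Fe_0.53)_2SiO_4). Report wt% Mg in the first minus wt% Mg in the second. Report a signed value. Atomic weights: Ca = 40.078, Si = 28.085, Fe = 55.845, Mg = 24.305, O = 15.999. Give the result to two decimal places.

-4.64 percentage points

M((Mg_0.78Fe_0.22)CaSi_2O_6) = 223.486 g/mol, so wt% Mg = 18.958/223.486 × 100 = 8.48%.
M((Mg_0.47Fe_0.53)_2SiO_4) = 174.123 g/mol, so wt% Mg = 22.847/174.123 × 100 = 13.12%.
8.48 − 13.12 = -4.64 pp.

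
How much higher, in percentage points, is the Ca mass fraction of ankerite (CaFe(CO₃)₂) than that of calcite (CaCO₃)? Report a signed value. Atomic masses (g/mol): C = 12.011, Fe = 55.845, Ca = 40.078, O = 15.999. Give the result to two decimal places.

Ca in CaFe(CO₃)₂: molar mass 215.939 g/mol; 1×40.078 = 40.078 g → 18.56 wt%.
Ca in CaCO₃: molar mass 100.086 g/mol; 1×40.078 = 40.078 g → 40.04 wt%.
Difference = 18.56 − 40.04 = -21.48 percentage points.

-21.48 percentage points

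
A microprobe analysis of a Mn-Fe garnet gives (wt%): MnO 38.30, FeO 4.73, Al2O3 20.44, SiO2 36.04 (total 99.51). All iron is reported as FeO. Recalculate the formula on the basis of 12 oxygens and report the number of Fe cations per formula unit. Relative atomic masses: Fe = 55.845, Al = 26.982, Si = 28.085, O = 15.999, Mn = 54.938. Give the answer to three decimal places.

0.328 Fe apfu

MnO (M=70.937): mol = 0.53992; Mn = 0.53992, O = 0.53992.
FeO (M=71.844): mol = 0.06584; Fe = 0.06584, O = 0.06584.
Al2O3 (M=101.961): mol = 0.20047; Al = 0.40094, O = 0.60141.
SiO2 (M=60.083): mol = 0.59984; Si = 0.59984, O = 1.19968.
ΣO = 2.40685; factor = 12/ΣO = 4.98577.
Fe apfu = 0.06584 × 4.98577 = 0.328.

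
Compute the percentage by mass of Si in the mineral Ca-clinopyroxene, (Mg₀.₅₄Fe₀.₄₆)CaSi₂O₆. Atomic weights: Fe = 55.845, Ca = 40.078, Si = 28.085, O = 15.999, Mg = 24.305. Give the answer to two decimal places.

Formula mass = 0.54·24.305 + 0.46·55.845 + 1·40.078 + 2·28.085 + 6·15.999 = 231.055 g/mol, of which 56.170 g is Si.
So Si makes up 56.170/231.055 = 0.2431 of the mass, i.e. 24.31%.

24.31 wt%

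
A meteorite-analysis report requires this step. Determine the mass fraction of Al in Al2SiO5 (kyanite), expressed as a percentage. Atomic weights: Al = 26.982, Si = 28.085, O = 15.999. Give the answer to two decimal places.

Formula mass = 2*26.982 + 1*28.085 + 5*15.999 = 162.044 g/mol, of which 53.964 g is Al.
So Al makes up 53.964/162.044 = 0.3330 of the mass, i.e. 33.30%.

33.30 weight percent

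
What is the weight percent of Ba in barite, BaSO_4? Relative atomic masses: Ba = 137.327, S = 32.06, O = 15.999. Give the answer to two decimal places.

M(BaSO_4) = 233.383 g/mol.
Ba contributes 1 × 137.327 = 137.327 g per mole.
137.327/233.383 = 0.5884 → 58.84%.

58.84 wt%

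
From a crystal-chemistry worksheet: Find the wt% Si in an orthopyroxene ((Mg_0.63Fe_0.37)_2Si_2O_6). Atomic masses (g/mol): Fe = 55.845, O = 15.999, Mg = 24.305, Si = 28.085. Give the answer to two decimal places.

M((Mg_0.63Fe_0.37)_2Si_2O_6) = 224.114 g/mol.
Si contributes 2 × 28.085 = 56.170 g per mole.
56.170/224.114 = 0.2506 → 25.06%.

25.06 weight percent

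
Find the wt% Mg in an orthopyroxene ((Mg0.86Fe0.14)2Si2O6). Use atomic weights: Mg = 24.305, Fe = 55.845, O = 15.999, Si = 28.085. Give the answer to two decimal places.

Molar mass of (Mg0.86Fe0.14)2Si2O6: 1.72*24.305 + 0.28*55.845 + 2*28.085 + 6*15.999 = 209.605 g/mol.
Mass of Mg per formula unit: 1.72 × 24.305 = 41.805 g.
Weight fraction Mg = 41.805 / 209.605 = 0.1994.

19.94 weight percent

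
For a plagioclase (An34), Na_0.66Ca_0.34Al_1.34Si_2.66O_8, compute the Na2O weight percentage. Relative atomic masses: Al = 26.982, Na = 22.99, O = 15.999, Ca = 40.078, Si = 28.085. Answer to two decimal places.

7.64 wt%

Molar mass of Na_0.66Ca_0.34Al_1.34Si_2.66O_8 = 0.66*22.99 + 0.34*40.078 + 1.34*26.982 + 2.66*28.085 + 8*15.999 = 267.654 g/mol.
Each formula unit contains 0.66 Na, equivalent to 0.66/2 = 0.3300 mol Na2O.
M(Na2O) = 2×22.99 + 1×15.999 = 61.979 g/mol.
Mass of Na2O per formula unit = 0.3300 × 61.979 = 20.453 g.
Na2O wt% = 20.453 / 267.654 × 100 = 7.64%.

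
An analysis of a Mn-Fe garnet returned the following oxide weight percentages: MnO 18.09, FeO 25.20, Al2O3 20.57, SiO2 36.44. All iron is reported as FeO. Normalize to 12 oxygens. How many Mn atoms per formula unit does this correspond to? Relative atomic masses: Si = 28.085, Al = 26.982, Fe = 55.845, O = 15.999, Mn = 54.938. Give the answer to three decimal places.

MnO (M=70.937): mol = 0.25502; Mn = 0.25502, O = 0.25502.
FeO (M=71.844): mol = 0.35076; Fe = 0.35076, O = 0.35076.
Al2O3 (M=101.961): mol = 0.20174; Al = 0.40348, O = 0.60522.
SiO2 (M=60.083): mol = 0.60649; Si = 0.60649, O = 1.21298.
ΣO = 2.42398; factor = 12/ΣO = 4.95054.
Mn apfu = 0.25502 × 4.95054 = 1.262.

1.262 Mn apfu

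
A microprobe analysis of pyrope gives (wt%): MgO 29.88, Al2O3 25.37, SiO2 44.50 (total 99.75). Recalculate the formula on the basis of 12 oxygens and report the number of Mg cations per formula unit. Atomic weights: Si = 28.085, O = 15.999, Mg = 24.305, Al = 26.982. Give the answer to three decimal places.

MgO: 29.88/40.304 = 0.74137 mol → 0.74137 mol Mg, 0.74137 mol O.
Al2O3: 25.37/101.961 = 0.24882 mol → 0.49764 mol Al, 0.74646 mol O.
SiO2: 44.50/60.083 = 0.74064 mol → 0.74064 mol Si, 1.48128 mol O.
Total oxygen = 2.96911 mol. Normalization factor = 12/2.96911 = 4.04162.
Mg per 12 O = 0.74137 × 4.04162 = 2.996.

2.996 Mg apfu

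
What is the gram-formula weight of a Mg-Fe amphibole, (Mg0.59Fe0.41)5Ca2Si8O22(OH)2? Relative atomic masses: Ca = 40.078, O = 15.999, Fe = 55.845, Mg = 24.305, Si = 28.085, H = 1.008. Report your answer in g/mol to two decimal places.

M = 2.95×24.305 + 2.05×55.845 + 2×40.078 + 8×28.085 + 24×15.999 + 2×1.008

877.01 g/mol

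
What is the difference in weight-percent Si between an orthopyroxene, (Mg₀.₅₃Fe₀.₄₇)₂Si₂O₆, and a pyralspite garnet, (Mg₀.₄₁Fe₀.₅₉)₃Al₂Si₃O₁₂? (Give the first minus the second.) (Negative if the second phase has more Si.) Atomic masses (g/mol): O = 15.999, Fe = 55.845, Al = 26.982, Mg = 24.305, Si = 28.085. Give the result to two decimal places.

First mineral: 56.170 g Si in 230.422 g formula = 24.38 wt% Si.
Second mineral: 84.255 g Si in 458.948 g formula = 18.36 wt% Si.
24.38% − 18.36% gives a difference of 6.02 percentage points.

6.02 percentage points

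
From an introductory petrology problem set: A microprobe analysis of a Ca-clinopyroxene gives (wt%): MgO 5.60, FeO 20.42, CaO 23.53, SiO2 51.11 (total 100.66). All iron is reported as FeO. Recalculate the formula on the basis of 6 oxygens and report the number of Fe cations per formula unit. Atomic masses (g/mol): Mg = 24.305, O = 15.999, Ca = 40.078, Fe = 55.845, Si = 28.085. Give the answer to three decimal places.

0.670 Fe apfu

5.60 wt% MgO ÷ 40.304 g/mol = 0.13894 mol, giving 0.13894 Mg and 0.13894 O.
20.42 wt% FeO ÷ 71.844 g/mol = 0.28423 mol, giving 0.28423 Fe and 0.28423 O.
23.53 wt% CaO ÷ 56.077 g/mol = 0.41960 mol, giving 0.41960 Ca and 0.41960 O.
51.11 wt% SiO2 ÷ 60.083 g/mol = 0.85066 mol, giving 0.85066 Si and 1.70132 O.
Oxygen sums to 2.54409; scaling by 6/2.54409 = 2.35841 puts the formula on 6 O.
Fe: 0.28423 × 2.35841 = 0.670 atoms per formula unit.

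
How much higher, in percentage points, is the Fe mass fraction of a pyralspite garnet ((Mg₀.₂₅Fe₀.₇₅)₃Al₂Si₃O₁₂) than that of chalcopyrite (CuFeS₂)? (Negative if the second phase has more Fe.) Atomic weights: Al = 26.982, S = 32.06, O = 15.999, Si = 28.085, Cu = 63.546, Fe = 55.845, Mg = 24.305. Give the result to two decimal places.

-3.93 percentage points

First mineral: 125.651 g Fe in 474.087 g formula = 26.50 wt% Fe.
Second mineral: 55.845 g Fe in 183.511 g formula = 30.43 wt% Fe.
26.50% − 30.43% gives a difference of -3.93 percentage points.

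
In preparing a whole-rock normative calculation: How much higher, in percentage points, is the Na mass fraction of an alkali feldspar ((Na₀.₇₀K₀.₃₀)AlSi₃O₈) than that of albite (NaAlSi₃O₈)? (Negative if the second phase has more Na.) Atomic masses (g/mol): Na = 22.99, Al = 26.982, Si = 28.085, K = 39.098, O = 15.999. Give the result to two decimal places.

M((Na₀.₇₀K₀.₃₀)AlSi₃O₈) = 267.051 g/mol, so wt% Na = 16.093/267.051 × 100 = 6.03%.
M(NaAlSi₃O₈) = 262.219 g/mol, so wt% Na = 22.990/262.219 × 100 = 8.77%.
6.03 − 8.77 = -2.74 pp.

-2.74 percentage points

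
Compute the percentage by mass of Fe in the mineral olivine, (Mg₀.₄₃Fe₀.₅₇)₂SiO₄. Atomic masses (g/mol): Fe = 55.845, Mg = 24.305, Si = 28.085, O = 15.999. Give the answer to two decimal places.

Formula mass = 0.86·24.305 + 1.14·55.845 + 1·28.085 + 4·15.999 = 176.647 g/mol, of which 63.663 g is Fe.
So Fe makes up 63.663/176.647 = 0.3604 of the mass, i.e. 36.04%.

36.04 mass %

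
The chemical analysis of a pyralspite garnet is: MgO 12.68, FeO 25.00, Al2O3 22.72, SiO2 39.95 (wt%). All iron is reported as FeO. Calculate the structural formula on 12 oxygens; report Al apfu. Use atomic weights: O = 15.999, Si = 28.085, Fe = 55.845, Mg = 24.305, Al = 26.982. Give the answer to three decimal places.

2.010 Al apfu

12.68 wt% MgO ÷ 40.304 g/mol = 0.31461 mol, giving 0.31461 Mg and 0.31461 O.
25.00 wt% FeO ÷ 71.844 g/mol = 0.34798 mol, giving 0.34798 Fe and 0.34798 O.
22.72 wt% Al2O3 ÷ 101.961 g/mol = 0.22283 mol, giving 0.44566 Al and 0.66849 O.
39.95 wt% SiO2 ÷ 60.083 g/mol = 0.66491 mol, giving 0.66491 Si and 1.32982 O.
Oxygen sums to 2.66090; scaling by 12/2.66090 = 4.50975 puts the formula on 12 O.
Al: 0.44566 × 4.50975 = 2.010 atoms per formula unit.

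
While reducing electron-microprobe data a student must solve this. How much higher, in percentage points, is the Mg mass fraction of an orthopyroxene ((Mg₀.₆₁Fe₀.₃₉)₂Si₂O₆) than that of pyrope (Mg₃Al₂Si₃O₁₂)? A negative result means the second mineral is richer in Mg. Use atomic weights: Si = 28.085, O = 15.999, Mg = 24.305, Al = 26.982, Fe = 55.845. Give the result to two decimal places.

-4.93 percentage points

M((Mg₀.₆₁Fe₀.₃₉)₂Si₂O₆) = 225.375 g/mol, so wt% Mg = 29.652/225.375 × 100 = 13.16%.
M(Mg₃Al₂Si₃O₁₂) = 403.122 g/mol, so wt% Mg = 72.915/403.122 × 100 = 18.09%.
13.16 − 18.09 = -4.93 pp.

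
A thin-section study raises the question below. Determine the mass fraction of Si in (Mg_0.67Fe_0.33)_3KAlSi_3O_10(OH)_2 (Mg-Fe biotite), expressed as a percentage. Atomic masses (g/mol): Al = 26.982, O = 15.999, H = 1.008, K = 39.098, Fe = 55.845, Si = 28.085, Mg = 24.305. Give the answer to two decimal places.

18.79 weight percent

M((Mg_0.67Fe_0.33)_3KAlSi_3O_10(OH)_2) = 448.479 g/mol.
Si contributes 3 × 28.085 = 84.255 g per mole.
84.255/448.479 = 0.1879 → 18.79%.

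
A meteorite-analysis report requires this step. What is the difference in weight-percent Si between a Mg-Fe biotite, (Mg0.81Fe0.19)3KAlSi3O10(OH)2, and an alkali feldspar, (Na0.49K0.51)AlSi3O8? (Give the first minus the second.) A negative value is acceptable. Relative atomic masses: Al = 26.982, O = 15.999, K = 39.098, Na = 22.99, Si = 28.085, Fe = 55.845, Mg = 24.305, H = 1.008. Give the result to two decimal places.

M((Mg0.81Fe0.19)3KAlSi3O10(OH)2) = 435.232 g/mol, so wt% Si = 84.255/435.232 × 100 = 19.36%.
M((Na0.49K0.51)AlSi3O8) = 270.434 g/mol, so wt% Si = 84.255/270.434 × 100 = 31.16%.
19.36 − 31.16 = -11.80 pp.

-11.80 percentage points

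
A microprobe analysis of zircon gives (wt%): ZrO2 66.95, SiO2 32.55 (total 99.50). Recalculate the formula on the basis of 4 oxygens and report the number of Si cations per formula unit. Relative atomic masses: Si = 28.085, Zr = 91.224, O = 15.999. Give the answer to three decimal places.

ZrO2: 66.95/123.222 = 0.54333 mol → 0.54333 mol Zr, 1.08666 mol O.
SiO2: 32.55/60.083 = 0.54175 mol → 0.54175 mol Si, 1.08350 mol O.
Total oxygen = 2.17016 mol. Normalization factor = 4/2.17016 = 1.84318.
Si per 4 O = 0.54175 × 1.84318 = 0.999.

0.999 Si apfu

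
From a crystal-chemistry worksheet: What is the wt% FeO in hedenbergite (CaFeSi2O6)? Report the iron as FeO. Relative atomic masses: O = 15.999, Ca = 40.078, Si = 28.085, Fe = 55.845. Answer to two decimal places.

28.96 wt%

Molar mass of CaFeSi2O6 = 1*40.078 + 1*55.845 + 2*28.085 + 6*15.999 = 248.087 g/mol.
Each formula unit contains 1 Fe, equivalent to 1/1 = 1.0000 mol FeO.
M(FeO) = 1×55.845 + 1×15.999 = 71.844 g/mol.
Mass of FeO per formula unit = 1.0000 × 71.844 = 71.844 g.
FeO wt% = 71.844 / 248.087 × 100 = 28.96%.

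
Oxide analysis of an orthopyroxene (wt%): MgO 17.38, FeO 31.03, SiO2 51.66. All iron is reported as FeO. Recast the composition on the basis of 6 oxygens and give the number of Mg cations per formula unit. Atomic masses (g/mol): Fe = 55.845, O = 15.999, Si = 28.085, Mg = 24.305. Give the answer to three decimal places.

1.002 Mg apfu

MgO: 17.38/40.304 = 0.43122 mol → 0.43122 mol Mg, 0.43122 mol O.
FeO: 31.03/71.844 = 0.43191 mol → 0.43191 mol Fe, 0.43191 mol O.
SiO2: 51.66/60.083 = 0.85981 mol → 0.85981 mol Si, 1.71962 mol O.
Total oxygen = 2.58275 mol. Normalization factor = 6/2.58275 = 2.32311.
Mg per 6 O = 0.43122 × 2.32311 = 1.002.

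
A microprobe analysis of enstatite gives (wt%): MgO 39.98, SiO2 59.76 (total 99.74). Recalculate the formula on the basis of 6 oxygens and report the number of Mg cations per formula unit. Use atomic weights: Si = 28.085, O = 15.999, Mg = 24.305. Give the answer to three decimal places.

MgO: 39.98/40.304 = 0.99196 mol → 0.99196 mol Mg, 0.99196 mol O.
SiO2: 59.76/60.083 = 0.99462 mol → 0.99462 mol Si, 1.98924 mol O.
Total oxygen = 2.98120 mol. Normalization factor = 6/2.98120 = 2.01261.
Mg per 6 O = 0.99196 × 2.01261 = 1.996.

1.996 Mg apfu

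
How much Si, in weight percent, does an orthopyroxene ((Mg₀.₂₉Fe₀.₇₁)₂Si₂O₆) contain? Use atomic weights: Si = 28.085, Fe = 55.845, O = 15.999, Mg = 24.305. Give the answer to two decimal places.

22.87 weight percent

M((Mg₀.₂₉Fe₀.₇₁)₂Si₂O₆) = 245.561 g/mol.
Si contributes 2 × 28.085 = 56.170 g per mole.
56.170/245.561 = 0.2287 → 22.87%.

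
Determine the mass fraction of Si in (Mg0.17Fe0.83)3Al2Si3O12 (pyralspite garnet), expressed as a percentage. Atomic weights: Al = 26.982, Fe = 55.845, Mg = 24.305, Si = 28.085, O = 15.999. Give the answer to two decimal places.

Formula mass = 0.51×24.305 + 2.49×55.845 + 2×26.982 + 3×28.085 + 12×15.999 = 481.657 g/mol, of which 84.255 g is Si.
So Si makes up 84.255/481.657 = 0.1749 of the mass, i.e. 17.49%.

17.49 mass %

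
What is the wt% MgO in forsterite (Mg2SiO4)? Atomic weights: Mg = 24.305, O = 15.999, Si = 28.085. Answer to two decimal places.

Molar mass of Mg2SiO4 = 2·24.305 + 1·28.085 + 4·15.999 = 140.691 g/mol.
Each formula unit contains 2 Mg, equivalent to 2/1 = 2.0000 mol MgO.
M(MgO) = 1×24.305 + 1×15.999 = 40.304 g/mol.
Mass of MgO per formula unit = 2.0000 × 40.304 = 80.608 g.
MgO wt% = 80.608 / 140.691 × 100 = 57.29%.

57.29 wt%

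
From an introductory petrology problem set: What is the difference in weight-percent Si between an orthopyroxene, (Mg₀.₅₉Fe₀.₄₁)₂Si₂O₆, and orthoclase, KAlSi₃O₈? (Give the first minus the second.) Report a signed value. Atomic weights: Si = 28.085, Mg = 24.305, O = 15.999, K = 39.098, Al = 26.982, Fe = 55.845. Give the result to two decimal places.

Si in (Mg₀.₅₉Fe₀.₄₁)₂Si₂O₆: molar mass 226.637 g/mol; 2×28.085 = 56.170 g → 24.78 wt%.
Si in KAlSi₃O₈: molar mass 278.327 g/mol; 3×28.085 = 84.255 g → 30.27 wt%.
Difference = 24.78 − 30.27 = -5.49 percentage points.

-5.49 percentage points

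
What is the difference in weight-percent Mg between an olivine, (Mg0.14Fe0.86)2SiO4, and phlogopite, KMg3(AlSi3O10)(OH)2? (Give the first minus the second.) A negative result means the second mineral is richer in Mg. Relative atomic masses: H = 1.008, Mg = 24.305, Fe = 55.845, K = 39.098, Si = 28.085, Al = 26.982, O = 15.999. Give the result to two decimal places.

-13.98 percentage points

Mg in (Mg0.14Fe0.86)2SiO4: molar mass 194.940 g/mol; 0.28×24.305 = 6.805 g → 3.49 wt%.
Mg in KMg3(AlSi3O10)(OH)2: molar mass 417.254 g/mol; 3×24.305 = 72.915 g → 17.47 wt%.
Difference = 3.49 − 17.47 = -13.98 percentage points.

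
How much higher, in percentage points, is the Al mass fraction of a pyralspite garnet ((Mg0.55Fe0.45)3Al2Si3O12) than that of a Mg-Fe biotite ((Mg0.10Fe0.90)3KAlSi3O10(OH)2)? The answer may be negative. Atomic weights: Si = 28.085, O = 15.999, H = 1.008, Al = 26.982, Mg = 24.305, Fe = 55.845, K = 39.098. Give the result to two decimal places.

M((Mg0.55Fe0.45)3Al2Si3O12) = 445.701 g/mol, so wt% Al = 53.964/445.701 × 100 = 12.11%.
M((Mg0.10Fe0.90)3KAlSi3O10(OH)2) = 502.412 g/mol, so wt% Al = 26.982/502.412 × 100 = 5.37%.
12.11 − 5.37 = 6.74 pp.

6.74 percentage points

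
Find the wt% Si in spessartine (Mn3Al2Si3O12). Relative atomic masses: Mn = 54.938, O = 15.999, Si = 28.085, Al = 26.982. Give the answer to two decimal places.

17.02 wt%

Molar mass of Mn3Al2Si3O12: 3×54.938 + 2×26.982 + 3×28.085 + 12×15.999 = 495.021 g/mol.
Mass of Si per formula unit: 3 × 28.085 = 84.255 g.
Weight fraction Si = 84.255 / 495.021 = 0.1702.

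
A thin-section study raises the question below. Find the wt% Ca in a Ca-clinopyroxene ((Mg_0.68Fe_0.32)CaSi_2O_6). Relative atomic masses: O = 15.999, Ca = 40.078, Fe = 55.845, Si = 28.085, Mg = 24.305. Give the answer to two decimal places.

Formula mass = 0.68·24.305 + 0.32·55.845 + 1·40.078 + 2·28.085 + 6·15.999 = 226.640 g/mol, of which 40.078 g is Ca.
So Ca makes up 40.078/226.640 = 0.1768 of the mass, i.e. 17.68%.

17.68 mass %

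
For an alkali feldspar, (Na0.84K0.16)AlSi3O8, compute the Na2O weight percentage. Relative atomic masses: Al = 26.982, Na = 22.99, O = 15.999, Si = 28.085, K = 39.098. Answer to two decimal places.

9.83 wt%

M((Na0.84K0.16)AlSi3O8) = 264.796 g/mol; M(Na2O) = 61.979 g/mol.
Moles Na2O per formula unit = 0.84 Na ÷ 2 = 0.4200.
Na2O fraction = (0.4200 × 61.979) / 264.796 = 26.031/264.796 = 0.0983.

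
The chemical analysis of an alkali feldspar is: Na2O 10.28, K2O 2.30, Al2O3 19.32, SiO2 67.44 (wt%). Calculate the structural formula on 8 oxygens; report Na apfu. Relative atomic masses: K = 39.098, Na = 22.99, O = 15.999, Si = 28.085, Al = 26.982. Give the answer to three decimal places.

0.884 Na apfu

Na2O (M=61.979): mol = 0.16586; Na = 0.33172, O = 0.16586.
K2O (M=94.195): mol = 0.02442; K = 0.04884, O = 0.02442.
Al2O3 (M=101.961): mol = 0.18948; Al = 0.37896, O = 0.56844.
SiO2 (M=60.083): mol = 1.12245; Si = 1.12245, O = 2.24490.
ΣO = 3.00362; factor = 8/ΣO = 2.66345.
Na apfu = 0.33172 × 2.66345 = 0.884.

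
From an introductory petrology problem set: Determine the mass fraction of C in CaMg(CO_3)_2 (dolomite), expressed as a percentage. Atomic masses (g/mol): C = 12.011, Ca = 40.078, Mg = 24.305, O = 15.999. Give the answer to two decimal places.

13.03 mass %

Formula mass = 1·40.078 + 1·24.305 + 2·12.011 + 6·15.999 = 184.399 g/mol, of which 24.022 g is C.
So C makes up 24.022/184.399 = 0.1303 of the mass, i.e. 13.03%.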